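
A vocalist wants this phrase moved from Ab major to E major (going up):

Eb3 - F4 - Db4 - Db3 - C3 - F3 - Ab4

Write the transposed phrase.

Ab major to E major up is an augmented fifth, so every note moves up by that interval.
Eb3 → B3
F4 → C#5
Db4 → A4
Db3 → A3
C3 → G#3
F3 → C#4
Ab4 → E5

B3 C#5 A4 A3 G#3 C#4 E5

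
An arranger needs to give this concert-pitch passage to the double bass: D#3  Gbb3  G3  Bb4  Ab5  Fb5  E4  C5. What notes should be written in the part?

D#4 Gbb4 G4 Bb5 Ab6 Fb6 E5 C6

The double bass sounds a perfect octave below written, so the written part must be a perfect octave above concert — transpose each note up.
D#3 to D#4
Gbb3 to Gbb4
G3 to G4
Bb4 to Bb5
Ab5 to Ab6
Fb5 to Fb6
E4 to E5
C5 to C6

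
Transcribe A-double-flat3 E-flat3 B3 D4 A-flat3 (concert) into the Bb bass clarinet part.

Bbb4 F4 C#5 E5 Bb4

The Bb bass clarinet sounds a major ninth below written, so the written part must be a major ninth above concert — transpose each note up.
Abb3 → Bbb4
Eb3 → F4
B3 → C#5
D4 → E5
Ab3 → Bb4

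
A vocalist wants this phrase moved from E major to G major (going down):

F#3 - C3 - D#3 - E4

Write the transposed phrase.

A2 Eb2 F#2 G3

E major to G major down is a major sixth, so every note moves down by that interval.
F#3 gives A2
C3 gives Eb2
D#3 gives F#2
E4 gives G3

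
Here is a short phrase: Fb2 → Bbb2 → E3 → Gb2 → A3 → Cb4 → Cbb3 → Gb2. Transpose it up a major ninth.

Fb2 up a major ninth is Gb3.
Bbb2: a ninth up reaches C, and 14 semitones makes it Cb4.
E3: a ninth up reaches F, and 14 semitones makes it F#4.
A major ninth up from Gb2 gives Ab3.
A major ninth up from A3 gives B4.
A major ninth up from Cb4 gives Db5.
Cbb3 up a major ninth is Dbb4.
Gb2: a ninth up reaches A, and 14 semitones makes it Ab3.

Gb3 Cb4 F#4 Ab3 B4 Db5 Dbb4 Ab3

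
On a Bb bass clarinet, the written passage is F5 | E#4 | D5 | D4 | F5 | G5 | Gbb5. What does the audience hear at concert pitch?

Eb4 D#3 C4 C3 Eb4 F4 Fbb4

Written C4 on the Bb bass clarinet sounds as Bb2, a major ninth lower; apply that shift to every note.
F5 -> Eb4
E#4 -> D#3
D5 -> C4
D4 -> C3
F5 -> Eb4
G5 -> F4
Gbb5 -> Fbb4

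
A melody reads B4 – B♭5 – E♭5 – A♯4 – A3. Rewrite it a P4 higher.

B4: a fourth up reaches E, and 5 semitones makes it E5.
Bb5 up a perfect fourth is Eb6.
A perfect fourth up from Eb5 gives Ab5.
A#4 up a perfect fourth is D#5.
A perfect fourth up from A3 gives D4.

E5 Eb6 Ab5 D#5 D4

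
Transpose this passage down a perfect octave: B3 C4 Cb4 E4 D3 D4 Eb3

B2 C3 Cb3 E3 D2 D3 Eb2

B3 → B2
C4 → C3
Cb4 → Cb3
E4 → E3
D3 → D2
D4 → D3
Eb3 → Eb2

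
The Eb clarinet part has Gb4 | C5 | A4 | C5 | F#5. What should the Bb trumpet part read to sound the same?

First find concert pitch: the Eb clarinet sounds a minor third above written, so Gb4 C5 A4 C5 F#5 sounds Bbb4 Eb5 C5 Eb5 A5.
Then write for Bb trumpet: it sounds a major second below written, so the part must be a major second above concert.
Bbb4 → Cb5
Eb5 → F5
C5 → D5
Eb5 → F5
A5 → B5

Cb5 F5 D5 F5 B5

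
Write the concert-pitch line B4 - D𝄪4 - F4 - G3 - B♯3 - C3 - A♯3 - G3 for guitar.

B5 D##5 F5 G4 B#4 C4 A#4 G4

Written C4 sounds as C3 on the guitar, so concert pitches are written a perfect octave up.
B4 -> B5
D##4 -> D##5
F4 -> F5
G3 -> G4
B#3 -> B#4
C3 -> C4
A#3 -> A#4
G3 -> G4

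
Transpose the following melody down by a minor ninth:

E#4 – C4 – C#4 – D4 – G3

D##3 B2 B#2 C#3 F#2

E#4 down a minor ninth is D##3.
C4: a ninth down reaches B, and 13 semitones makes it B2.
C#4: a ninth down reaches B, and 13 semitones makes it B#2.
D4: a ninth down reaches C, and 13 semitones makes it C#3.
A minor ninth down from G3 gives F#2.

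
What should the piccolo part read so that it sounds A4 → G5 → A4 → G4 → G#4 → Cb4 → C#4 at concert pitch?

Written C4 sounds as C5 on the piccolo, so concert pitches are written a perfect octave down.
A4 to A3
G5 to G4
A4 to A3
G4 to G3
G#4 to G#3
Cb4 to Cb3
C#4 to C#3

A3 G4 A3 G3 G#3 Cb3 C#3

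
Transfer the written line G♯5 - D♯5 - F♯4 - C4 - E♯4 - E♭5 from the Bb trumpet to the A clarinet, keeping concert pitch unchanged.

A5 E5 G4 Db4 F#4 Fb5

First find concert pitch: the Bb trumpet sounds a major second below written, so G♯5 D♯5 F♯4 C4 E♯4 E♭5 sounds F#5 C#5 E4 Bb3 D#4 Db5.
Then write for A clarinet: it sounds a minor third below written, so the part must be a minor third above concert.
F#5 → A5
C#5 → E5
E4 → G4
Bb3 → Db4
D#4 → F#4
Db5 → Fb5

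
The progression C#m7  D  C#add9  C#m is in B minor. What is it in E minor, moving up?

F#m7 G F#add9 F#m

B minor up to E minor is a perfect fourth; each chord root moves by that interval while the quality stays the same.
C#m7: root C# up a perfect fourth → F#, giving F#m7.
D: root D up a perfect fourth → G, giving G.
C#add9: root C# up a perfect fourth → F#, giving F#add9.
C#m: root C# up a perfect fourth → F#, giving F#m.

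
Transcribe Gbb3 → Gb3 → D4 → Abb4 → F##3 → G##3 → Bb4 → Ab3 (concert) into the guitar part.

Gbb4 Gb4 D5 Abb5 F##4 G##4 Bb5 Ab4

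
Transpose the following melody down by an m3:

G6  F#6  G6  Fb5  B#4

G6 to E6
F#6 to D#6
G6 to E6
Fb5 to Db5
B#4 to G##4

E6 D#6 E6 Db5 G##4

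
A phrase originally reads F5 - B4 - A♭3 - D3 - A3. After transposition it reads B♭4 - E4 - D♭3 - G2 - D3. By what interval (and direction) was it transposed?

down a perfect fifth

Take the first pair: F5 → Bb4. F to B spans 5 letter names, so the interval is some kind of fifth.
Bb4 to F5 is 7 semitones, which makes it a perfect fifth; the second version is lower, so the direction is down.
Checking another pair — A3 → D3 — gives the same interval.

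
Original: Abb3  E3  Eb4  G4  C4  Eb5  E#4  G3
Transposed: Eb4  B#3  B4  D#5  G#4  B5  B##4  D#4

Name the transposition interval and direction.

up an augmented fifth

From Abb3 to Eb4 is 5 letter names — a fifth of some quality.
Abb3 to Eb4 is 8 semitones, which makes it an augmented fifth; the second version is higher, so the direction is up.
Checking another pair — G3 → D#4 — gives the same interval.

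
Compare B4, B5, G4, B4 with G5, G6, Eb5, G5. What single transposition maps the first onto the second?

From B4 to G5 is 6 letter names — a sixth of some quality.
B4 to G5 is 8 semitones, which makes it a minor sixth; the second version is higher, so the direction is up.
Checking another pair — B4 → G5 — gives the same interval.

up a minor sixth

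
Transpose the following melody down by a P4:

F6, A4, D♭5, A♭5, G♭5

C6 E4 Ab4 Eb5 Db5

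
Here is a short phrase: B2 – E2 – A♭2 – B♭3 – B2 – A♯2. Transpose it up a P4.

E3 A2 Db3 Eb4 E3 D#3

B2 becomes E3
E2 becomes A2
Ab2 becomes Db3
Bb3 becomes Eb4
B2 becomes E3
A#2 becomes D#3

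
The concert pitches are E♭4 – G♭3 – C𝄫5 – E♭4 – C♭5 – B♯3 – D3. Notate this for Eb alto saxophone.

C5 Eb4 Abb5 C5 Ab5 G##4 B3

Written C4 sounds as Eb3 on the Eb alto saxophone, so concert pitches are written a major sixth up.
Eb4 → C5
Gb3 → Eb4
Cbb5 → Abb5
Eb4 → C5
Cb5 → Ab5
B#3 → G##4
D3 → B3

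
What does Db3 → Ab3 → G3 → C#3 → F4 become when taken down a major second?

Cb3 Gb3 F3 B2 Eb4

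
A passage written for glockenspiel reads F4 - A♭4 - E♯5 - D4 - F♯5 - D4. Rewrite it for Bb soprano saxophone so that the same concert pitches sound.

G6 Bb6 F##7 E6 G#7 E6

First find concert pitch: the glockenspiel sounds a perfect fifteenth above written, so F4 A♭4 E♯5 D4 F♯5 D4 sounds F6 Ab6 E#7 D6 F#7 D6.
Then write for Bb soprano saxophone: it sounds a major second below written, so the part must be a major second above concert.
F6 → G6
Ab6 → Bb6
E#7 → F##7
D6 → E6
F#7 → G#7
D6 → E6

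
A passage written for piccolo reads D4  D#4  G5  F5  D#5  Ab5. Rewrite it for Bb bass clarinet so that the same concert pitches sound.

First find concert pitch: the piccolo sounds a perfect octave above written, so D4 D#4 G5 F5 D#5 Ab5 sounds D5 D#5 G6 F6 D#6 Ab6.
Then write for Bb bass clarinet: it sounds a major ninth below written, so the part must be a major ninth above concert.
D5 → E6
D#5 → E#6
G6 → A7
F6 → G7
D#6 → E#7
Ab6 → Bb7

E6 E#6 A7 G7 E#7 Bb7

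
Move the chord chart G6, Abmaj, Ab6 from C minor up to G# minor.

D#6 Emaj E6

C minor up to G# minor is an augmented fifth; each chord root moves by that interval while the quality stays the same.
G6: root G up an augmented fifth → D#, giving D#6.
Abmaj: root Ab up an augmented fifth → E, giving Emaj.
Ab6: root Ab up an augmented fifth → E, giving E6.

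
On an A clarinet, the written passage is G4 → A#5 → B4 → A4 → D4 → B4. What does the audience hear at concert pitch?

Written C4 on the A clarinet sounds as A3, a minor third lower; apply that shift to every note.
G4 to E4
A#5 to F##5
B4 to G#4
A4 to F#4
D4 to B3
B4 to G#4

E4 F##5 G#4 F#4 B3 G#4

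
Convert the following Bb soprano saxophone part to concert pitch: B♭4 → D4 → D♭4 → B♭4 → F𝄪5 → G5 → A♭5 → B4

Ab4 C4 Cb4 Ab4 E#5 F5 Gb5 A4

The Bb soprano saxophone sounds a major second below written, so transpose each written note down a major second.
Bb4 to Ab4
D4 to C4
Db4 to Cb4
Bb4 to Ab4
F##5 to E#5
G5 to F5
Ab5 to Gb5
B4 to A4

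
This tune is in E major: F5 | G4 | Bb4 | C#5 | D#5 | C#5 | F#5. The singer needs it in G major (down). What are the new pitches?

Ab4 Bb3 Db4 E4 F#4 E4 A4

From E down to G is a major sixth; apply that to each pitch.
F5 becomes Ab4
G4 becomes Bb3
Bb4 becomes Db4
C#5 becomes E4
D#5 becomes F#4
C#5 becomes E4
F#5 becomes A4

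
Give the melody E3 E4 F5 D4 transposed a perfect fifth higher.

B3 B4 C6 A4

A perfect fifth up from E3 gives B3.
E4: a fifth up reaches B, and 7 semitones makes it B4.
F5 up a perfect fifth is C6.
D4 up a perfect fifth is A4.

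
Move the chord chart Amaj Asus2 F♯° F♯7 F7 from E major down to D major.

E major down to D major is a major second; each chord root moves by that interval while the quality stays the same.
Amaj: root A down a major second → G, giving Gmaj.
Asus2: root A down a major second → G, giving Gsus2.
F♯°: root F♯ down a major second → E, giving E°.
F♯7: root F♯ down a major second → E, giving E7.
F7: root F down a major second → Eb, giving Eb7.

Gmaj Gsus2 E° E7 Eb7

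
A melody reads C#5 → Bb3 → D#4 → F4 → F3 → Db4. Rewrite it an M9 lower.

C#5: a ninth down reaches B, and 14 semitones makes it B3.
A major ninth down from Bb3 gives Ab2.
D#4 down a major ninth is C#3.
F4 down a major ninth is Eb3.
A major ninth down from F3 gives Eb2.
Db4: a ninth down reaches C, and 14 semitones makes it Cb3.

B3 Ab2 C#3 Eb3 Eb2 Cb3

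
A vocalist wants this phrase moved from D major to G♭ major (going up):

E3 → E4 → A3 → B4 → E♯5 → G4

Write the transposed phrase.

From D up to G♭ is a diminished fourth; apply that to each pitch.
E3 becomes Ab3
E4 becomes Ab4
A3 becomes Db4
B4 becomes Eb5
E#5 becomes A5
G4 becomes Cb5

Ab3 Ab4 Db4 Eb5 A5 Cb5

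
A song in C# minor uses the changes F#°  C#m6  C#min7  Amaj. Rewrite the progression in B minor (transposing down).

E° Bm6 Bmin7 Gmaj

C# minor down to B minor is a major second; each chord root moves by that interval while the quality stays the same.
F#°: root F# down a major second → E, giving E°.
C#m6: root C# down a major second → B, giving Bm6.
C#min7: root C# down a major second → B, giving Bmin7.
Amaj: root A down a major second → G, giving Gmaj.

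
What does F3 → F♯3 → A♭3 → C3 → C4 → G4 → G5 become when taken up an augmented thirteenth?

D#5 D##5 F#5 A#4 A#5 E#6 E#7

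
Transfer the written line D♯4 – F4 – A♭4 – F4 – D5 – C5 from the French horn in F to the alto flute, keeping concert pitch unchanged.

First find concert pitch: the French horn in F sounds a perfect fifth below written, so D♯4 F4 A♭4 F4 D5 C5 sounds G#3 Bb3 Db4 Bb3 G4 F4.
Then write for alto flute: it sounds a perfect fourth below written, so the part must be a perfect fourth above concert.
G#3 → C#4
Bb3 → Eb4
Db4 → Gb4
Bb3 → Eb4
G4 → C5
F4 → Bb4

C#4 Eb4 Gb4 Eb4 C5 Bb4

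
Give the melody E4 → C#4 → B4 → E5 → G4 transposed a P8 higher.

E5 C#5 B5 E6 G5

E4 up a perfect octave is E5.
C#4 up a perfect octave is C#5.
A perfect octave up from B4 gives B5.
E5 up a perfect octave is E6.
G4 up a perfect octave is G5.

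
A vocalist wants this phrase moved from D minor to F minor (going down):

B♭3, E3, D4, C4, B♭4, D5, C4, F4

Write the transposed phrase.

D minor to F minor down is a major sixth, so every note moves down by that interval.
Bb3 gives Db3
E3 gives G2
D4 gives F3
C4 gives Eb3
Bb4 gives Db4
D5 gives F4
C4 gives Eb3
F4 gives Ab3

Db3 G2 F3 Eb3 Db4 F4 Eb3 Ab3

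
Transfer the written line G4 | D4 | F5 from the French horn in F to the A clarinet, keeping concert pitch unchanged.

Eb4 Bb3 Db5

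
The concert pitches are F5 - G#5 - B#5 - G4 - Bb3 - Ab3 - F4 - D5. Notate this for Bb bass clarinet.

Written C4 sounds as Bb2 on the Bb bass clarinet, so concert pitches are written a major ninth up.
F5 -> G6
G#5 -> A#6
B#5 -> C##7
G4 -> A5
Bb3 -> C5
Ab3 -> Bb4
F4 -> G5
D5 -> E6

G6 A#6 C##7 A5 C5 Bb4 G5 E6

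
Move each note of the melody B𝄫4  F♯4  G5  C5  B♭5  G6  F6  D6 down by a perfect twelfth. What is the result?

Ebb3 B2 C4 F3 Eb4 C5 Bb4 G4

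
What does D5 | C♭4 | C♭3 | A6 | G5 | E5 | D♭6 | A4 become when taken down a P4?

A4 Gb3 Gb2 E6 D5 B4 Ab5 E4

D5 to A4
Cb4 to Gb3
Cb3 to Gb2
A6 to E6
G5 to D5
E5 to B4
Db6 to Ab5
A4 to E4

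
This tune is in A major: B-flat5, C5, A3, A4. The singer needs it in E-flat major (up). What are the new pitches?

Fb6 Gb5 Eb4 Eb5

From A up to E-flat is a diminished fifth; apply that to each pitch.
Bb5 to Fb6
C5 to Gb5
A3 to Eb4
A4 to Eb5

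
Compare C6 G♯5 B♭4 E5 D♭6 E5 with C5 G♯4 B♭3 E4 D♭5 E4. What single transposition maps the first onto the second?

down a perfect octave

Take the first pair: C6 → C5. C to C spans 8 letter names, so the interval is some kind of octave.
C5 to C6 is 12 semitones, which makes it a perfect octave; the second version is lower, so the direction is down.
Checking another pair — E5 → E4 — gives the same interval.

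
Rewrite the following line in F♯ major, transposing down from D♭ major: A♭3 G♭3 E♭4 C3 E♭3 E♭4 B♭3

C#3 B2 G#3 E#2 G#2 G#3 D#3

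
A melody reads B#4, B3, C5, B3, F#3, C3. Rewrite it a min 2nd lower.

A##4 A#3 B4 A#3 E#3 B2

B#4 becomes A##4
B3 becomes A#3
C5 becomes B4
B3 becomes A#3
F#3 becomes E#3
C3 becomes B2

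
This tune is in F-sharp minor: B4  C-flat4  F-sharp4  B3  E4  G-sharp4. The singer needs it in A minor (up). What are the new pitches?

D5 Ebb4 A4 D4 G4 B4

F-sharp minor to A minor up is a minor third, so every note moves up by that interval.
B4 becomes D5
Cb4 becomes Ebb4
F#4 becomes A4
B3 becomes D4
E4 becomes G4
G#4 becomes B4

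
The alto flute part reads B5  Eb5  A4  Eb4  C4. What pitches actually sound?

F#5 Bb4 E4 Bb3 G3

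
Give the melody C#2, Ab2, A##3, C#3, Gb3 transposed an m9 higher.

C#2 -> D3
Ab2 -> Bbb3
A##3 -> B#4
C#3 -> D4
Gb3 -> Abb4

D3 Bbb3 B#4 D4 Abb4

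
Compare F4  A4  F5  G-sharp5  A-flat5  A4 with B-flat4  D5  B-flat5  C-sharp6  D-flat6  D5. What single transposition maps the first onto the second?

up a perfect fourth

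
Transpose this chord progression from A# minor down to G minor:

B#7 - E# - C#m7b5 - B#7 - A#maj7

A7 D Bbm7b5 A7 Gmaj7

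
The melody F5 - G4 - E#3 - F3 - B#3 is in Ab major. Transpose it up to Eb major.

C6 D5 B#3 C4 F##4

From Ab up to Eb is a perfect fifth; apply that to each pitch.
F5 → C6
G4 → D5
E#3 → B#3
F3 → C4
B#3 → F##4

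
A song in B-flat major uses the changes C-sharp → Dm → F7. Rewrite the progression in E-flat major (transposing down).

B-flat major down to E-flat major is a perfect fifth; each chord root moves by that interval while the quality stays the same.
C-sharp: root C-sharp down a perfect fifth → F#, giving F#.
Dm: root D down a perfect fifth → G, giving Gm.
F7: root F down a perfect fifth → Bb, giving Bb7.

F# Gm Bb7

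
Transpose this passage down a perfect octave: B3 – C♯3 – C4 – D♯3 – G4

B3 down a perfect octave is B2.
C#3: an octave down reaches C, and 12 semitones makes it C#2.
C4 down a perfect octave is C3.
A perfect octave down from D#3 gives D#2.
G4: an octave down reaches G, and 12 semitones makes it G3.

B2 C#2 C3 D#2 G3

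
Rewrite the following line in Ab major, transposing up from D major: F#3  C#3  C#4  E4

C4 G3 G4 Bb4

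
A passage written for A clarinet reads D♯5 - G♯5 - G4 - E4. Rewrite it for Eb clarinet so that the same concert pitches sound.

First find concert pitch: the A clarinet sounds a minor third below written, so D♯5 G♯5 G4 E4 sounds B#4 E#5 E4 C#4.
Then write for Eb clarinet: it sounds a minor third above written, so the part must be a minor third below concert.
B#4 → G##4
E#5 → C##5
E4 → C#4
C#4 → A#3

G##4 C##5 C#4 A#3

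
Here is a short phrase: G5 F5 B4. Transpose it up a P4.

G5 → C6
F5 → Bb5
B4 → E5

C6 Bb5 E5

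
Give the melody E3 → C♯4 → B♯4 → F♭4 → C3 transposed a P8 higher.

E4 C#5 B#5 Fb5 C4

E3 -> E4
C#4 -> C#5
B#4 -> B#5
Fb4 -> Fb5
C3 -> C4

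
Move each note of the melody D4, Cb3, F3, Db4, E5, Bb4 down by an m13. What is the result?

F#2 Eb1 A1 F2 G#3 D3

A minor thirteenth down from D4 gives F#2.
Cb3 down a minor thirteenth is Eb1.
F3 down a minor thirteenth is A1.
Db4: a thirteenth down reaches F, and 20 semitones makes it F2.
E5 down a minor thirteenth is G#3.
A minor thirteenth down from Bb4 gives D3.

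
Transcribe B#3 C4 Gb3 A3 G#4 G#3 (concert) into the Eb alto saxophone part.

The Eb alto saxophone sounds a major sixth below written, so the written part must be a major sixth above concert — transpose each note up.
B#3 -> G##4
C4 -> A4
Gb3 -> Eb4
A3 -> F#4
G#4 -> E#5
G#3 -> E#4

G##4 A4 Eb4 F#4 E#5 E#4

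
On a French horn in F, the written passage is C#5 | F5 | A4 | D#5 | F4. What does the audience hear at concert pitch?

The French horn in F sounds a perfect fifth below written, so transpose each written note down a perfect fifth.
C#5 → F#4
F5 → Bb4
A4 → D4
D#5 → G#4
F4 → Bb3

F#4 Bb4 D4 G#4 Bb3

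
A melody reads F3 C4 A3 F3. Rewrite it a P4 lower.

F3: a fourth down reaches C, and 5 semitones makes it C3.
C4: a fourth down reaches G, and 5 semitones makes it G3.
A3 down a perfect fourth is E3.
A perfect fourth down from F3 gives C3.

C3 G3 E3 C3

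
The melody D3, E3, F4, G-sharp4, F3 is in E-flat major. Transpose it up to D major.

C#4 D#4 E5 F##5 E4

From E-flat up to D is a major seventh; apply that to each pitch.
D3 to C#4
E3 to D#4
F4 to E5
G#4 to F##5
F3 to E4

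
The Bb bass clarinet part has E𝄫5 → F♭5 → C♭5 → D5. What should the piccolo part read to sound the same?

Dbb3 Ebb3 Bbb2 C3

First find concert pitch: the Bb bass clarinet sounds a major ninth below written, so E𝄫5 F♭5 C♭5 D5 sounds Dbb4 Ebb4 Bbb3 C4.
Then write for piccolo: it sounds a perfect octave above written, so the part must be a perfect octave below concert.
Dbb4 → Dbb3
Ebb4 → Ebb3
Bbb3 → Bbb2
C4 → C3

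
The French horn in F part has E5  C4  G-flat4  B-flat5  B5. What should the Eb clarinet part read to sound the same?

F#4 D3 Ab3 C5 C#5

First find concert pitch: the French horn in F sounds a perfect fifth below written, so E5 C4 G-flat4 B-flat5 B5 sounds A4 F3 Cb4 Eb5 E5.
Then write for Eb clarinet: it sounds a minor third above written, so the part must be a minor third below concert.
A4 → F#4
F3 → D3
Cb4 → Ab3
Eb5 → C5
E5 → C#5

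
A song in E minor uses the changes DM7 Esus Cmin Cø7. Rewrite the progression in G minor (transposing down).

FM7 Gsus Ebmin Ebø7

E minor down to G minor is a major sixth; each chord root moves by that interval while the quality stays the same.
DM7: root D down a major sixth → F, giving FM7.
Esus: root E down a major sixth → G, giving Gsus.
Cmin: root C down a major sixth → Eb, giving Ebmin.
Cø7: root C down a major sixth → Eb, giving Ebø7.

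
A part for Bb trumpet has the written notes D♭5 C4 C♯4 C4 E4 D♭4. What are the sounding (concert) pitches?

Cb5 Bb3 B3 Bb3 D4 Cb4

Written C4 on the Bb trumpet sounds as Bb3, a major second lower; apply that shift to every note.
Db5 becomes Cb5
C4 becomes Bb3
C#4 becomes B3
C4 becomes Bb3
E4 becomes D4
Db4 becomes Cb4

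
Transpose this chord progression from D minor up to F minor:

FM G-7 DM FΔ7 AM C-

D minor up to F minor is a minor third; each chord root moves by that interval while the quality stays the same.
FM: root F up a minor third → Ab, giving AbM.
G-7: root G up a minor third → Bb, giving Bb-7.
DM: root D up a minor third → F, giving FM.
FΔ7: root F up a minor third → Ab, giving AbΔ7.
AM: root A up a minor third → C, giving CM.
C-: root C up a minor third → Eb, giving Eb-.

AbM Bb-7 FM AbΔ7 CM Eb-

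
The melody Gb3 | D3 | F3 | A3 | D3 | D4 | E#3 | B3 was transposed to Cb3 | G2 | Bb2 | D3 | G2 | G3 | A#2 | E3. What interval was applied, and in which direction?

down a perfect fifth

Take the first pair: Gb3 → Cb3. G to C spans 5 letter names, so the interval is some kind of fifth.
Cb3 to Gb3 is 7 semitones, which makes it a perfect fifth; the second version is lower, so the direction is down.
Checking another pair — B3 → E3 — gives the same interval.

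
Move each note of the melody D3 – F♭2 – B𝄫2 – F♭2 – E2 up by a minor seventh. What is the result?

C4 Ebb3 Abb3 Ebb3 D3

D3 gives C4
Fb2 gives Ebb3
Bbb2 gives Abb3
Fb2 gives Ebb3
E2 gives D3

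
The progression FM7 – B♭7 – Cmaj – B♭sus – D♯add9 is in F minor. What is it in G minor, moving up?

F minor up to G minor is a major second; each chord root moves by that interval while the quality stays the same.
FM7: root F up a major second → G, giving GM7.
B♭7: root B♭ up a major second → C, giving C7.
Cmaj: root C up a major second → D, giving Dmaj.
B♭sus: root B♭ up a major second → C, giving Csus.
D♯add9: root D♯ up a major second → E#, giving E#add9.

GM7 C7 Dmaj Csus E#add9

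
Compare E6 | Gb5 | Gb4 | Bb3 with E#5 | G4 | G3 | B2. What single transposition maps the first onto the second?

down a diminished octave

Take the first pair: E6 → E#5. E to E spans 8 letter names, so the interval is some kind of octave.
E#5 to E6 is 11 semitones, which makes it a diminished octave; the second version is lower, so the direction is down.
Checking another pair — Bb3 → B2 — gives the same interval.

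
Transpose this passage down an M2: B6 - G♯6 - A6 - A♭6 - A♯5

B6: a second down reaches A, and 2 semitones makes it A6.
A major second down from G#6 gives F#6.
A6: a second down reaches G, and 2 semitones makes it G6.
A major second down from Ab6 gives Gb6.
A#5 down a major second is G#5.

A6 F#6 G6 Gb6 G#5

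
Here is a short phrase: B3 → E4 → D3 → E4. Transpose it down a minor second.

A#3 D#4 C#3 D#4

B3 -> A#3
E4 -> D#4
D3 -> C#3
E4 -> D#4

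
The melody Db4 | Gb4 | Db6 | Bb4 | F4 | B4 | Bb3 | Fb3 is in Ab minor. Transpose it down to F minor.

Bb3 Eb4 Bb5 G4 D4 G#4 G3 Db3

From Ab down to F is a minor third; apply that to each pitch.
Db4 → Bb3
Gb4 → Eb4
Db6 → Bb5
Bb4 → G4
F4 → D4
B4 → G#4
Bb3 → G3
Fb3 → Db3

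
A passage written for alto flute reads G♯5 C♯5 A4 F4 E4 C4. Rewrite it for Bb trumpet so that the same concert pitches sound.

First find concert pitch: the alto flute sounds a perfect fourth below written, so G♯5 C♯5 A4 F4 E4 C4 sounds D#5 G#4 E4 C4 B3 G3.
Then write for Bb trumpet: it sounds a major second below written, so the part must be a major second above concert.
D#5 → E#5
G#4 → A#4
E4 → F#4
C4 → D4
B3 → C#4
G3 → A3

E#5 A#4 F#4 D4 C#4 A3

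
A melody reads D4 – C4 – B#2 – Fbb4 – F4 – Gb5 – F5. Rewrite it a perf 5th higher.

D4: a fifth up reaches A, and 7 semitones makes it A4.
C4: a fifth up reaches G, and 7 semitones makes it G4.
B#2 up a perfect fifth is F##3.
Fbb4 up a perfect fifth is Cbb5.
F4: a fifth up reaches C, and 7 semitones makes it C5.
Gb5: a fifth up reaches D, and 7 semitones makes it Db6.
F5: a fifth up reaches C, and 7 semitones makes it C6.

A4 G4 F##3 Cbb5 C5 Db6 C6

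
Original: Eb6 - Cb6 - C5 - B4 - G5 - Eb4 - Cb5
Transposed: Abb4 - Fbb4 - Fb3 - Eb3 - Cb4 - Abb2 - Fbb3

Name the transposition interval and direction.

From Eb6 to Abb4 is 12 letter names — a twelfth of some quality.
Abb4 to Eb6 is 20 semitones, which makes it an augmented twelfth; the second version is lower, so the direction is down.
Checking another pair — Cb5 → Fbb3 — gives the same interval.

down an augmented twelfth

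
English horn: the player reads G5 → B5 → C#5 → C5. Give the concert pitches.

C5 E5 F#4 F4

The English horn sounds a perfect fifth below written, so transpose each written note down a perfect fifth.
G5 becomes C5
B5 becomes E5
C#5 becomes F#4
C5 becomes F4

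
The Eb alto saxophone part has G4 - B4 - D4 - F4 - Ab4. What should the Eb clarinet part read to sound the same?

First find concert pitch: the Eb alto saxophone sounds a major sixth below written, so G4 B4 D4 F4 Ab4 sounds Bb3 D4 F3 Ab3 Cb4.
Then write for Eb clarinet: it sounds a minor third above written, so the part must be a minor third below concert.
Bb3 → G3
D4 → B3
F3 → D3
Ab3 → F3
Cb4 → Ab3

G3 B3 D3 F3 Ab3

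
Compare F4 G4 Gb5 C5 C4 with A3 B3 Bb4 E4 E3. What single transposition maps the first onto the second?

Take the first pair: F4 → A3. F to A spans 6 letter names, so the interval is some kind of sixth.
A3 to F4 is 8 semitones, which makes it a minor sixth; the second version is lower, so the direction is down.
Checking another pair — C4 → E3 — gives the same interval.

down a minor sixth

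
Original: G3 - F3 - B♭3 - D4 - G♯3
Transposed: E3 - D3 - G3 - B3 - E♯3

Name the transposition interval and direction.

Take the first pair: G3 → E3. G to E spans 3 letter names, so the interval is some kind of third.
E3 to G3 is 3 semitones, which makes it a minor third; the second version is lower, so the direction is down.
Checking another pair — G#3 → E#3 — gives the same interval.

down a minor third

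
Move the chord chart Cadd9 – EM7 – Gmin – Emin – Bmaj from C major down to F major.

Fadd9 AM7 Cmin Amin Emaj

C major down to F major is a perfect fifth; each chord root moves by that interval while the quality stays the same.
Cadd9: root C down a perfect fifth → F, giving Fadd9.
EM7: root E down a perfect fifth → A, giving AM7.
Gmin: root G down a perfect fifth → C, giving Cmin.
Emin: root E down a perfect fifth → A, giving Amin.
Bmaj: root B down a perfect fifth → E, giving Emaj.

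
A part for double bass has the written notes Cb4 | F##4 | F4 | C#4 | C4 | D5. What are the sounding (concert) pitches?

Cb3 F##3 F3 C#3 C3 D4

The double bass sounds a perfect octave below written, so transpose each written note down a perfect octave.
Cb4 → Cb3
F##4 → F##3
F4 → F3
C#4 → C#3
C4 → C3
D5 → D4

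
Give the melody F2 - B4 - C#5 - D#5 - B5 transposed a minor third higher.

Ab2 D5 E5 F#5 D6

A minor third up from F2 gives Ab2.
B4: a third up reaches D, and 3 semitones makes it D5.
C#5 up a minor third is E5.
D#5 up a minor third is F#5.
B5: a third up reaches D, and 3 semitones makes it D6.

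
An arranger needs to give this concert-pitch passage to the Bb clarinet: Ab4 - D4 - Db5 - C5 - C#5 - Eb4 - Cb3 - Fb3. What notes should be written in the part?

Written C4 sounds as Bb3 on the Bb clarinet, so concert pitches are written a major second up.
Ab4 becomes Bb4
D4 becomes E4
Db5 becomes Eb5
C5 becomes D5
C#5 becomes D#5
Eb4 becomes F4
Cb3 becomes Db3
Fb3 becomes Gb3

Bb4 E4 Eb5 D5 D#5 F4 Db3 Gb3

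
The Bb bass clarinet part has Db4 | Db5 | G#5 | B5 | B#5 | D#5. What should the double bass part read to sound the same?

First find concert pitch: the Bb bass clarinet sounds a major ninth below written, so Db4 Db5 G#5 B5 B#5 D#5 sounds Cb3 Cb4 F#4 A4 A#4 C#4.
Then write for double bass: it sounds a perfect octave below written, so the part must be a perfect octave above concert.
Cb3 → Cb4
Cb4 → Cb5
F#4 → F#5
A4 → A5
A#4 → A#5
C#4 → C#5

Cb4 Cb5 F#5 A5 A#5 C#5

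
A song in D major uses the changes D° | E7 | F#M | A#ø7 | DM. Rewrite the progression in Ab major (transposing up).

Ab° Bb7 CM Eø7 AbM

D major up to Ab major is a diminished fifth; each chord root moves by that interval while the quality stays the same.
D°: root D up a diminished fifth → Ab, giving Ab°.
E7: root E up a diminished fifth → Bb, giving Bb7.
F#M: root F# up a diminished fifth → C, giving CM.
A#ø7: root A# up a diminished fifth → E, giving Eø7.
DM: root D up a diminished fifth → Ab, giving AbM.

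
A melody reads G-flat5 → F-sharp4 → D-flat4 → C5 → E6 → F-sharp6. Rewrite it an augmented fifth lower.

Cbb5 Bb3 Gbb3 Fb4 Ab5 Bb5

Gb5 down an augmented fifth is Cbb5.
F#4 down an augmented fifth is Bb3.
Db4: a fifth down reaches G, and 8 semitones makes it Gbb3.
C5 down an augmented fifth is Fb4.
An augmented fifth down from E6 gives Ab5.
F#6 down an augmented fifth is Bb5.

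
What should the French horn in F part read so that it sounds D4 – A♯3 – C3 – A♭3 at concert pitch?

A4 E#4 G3 Eb4

Written C4 sounds as F3 on the French horn in F, so concert pitches are written a perfect fifth up.
D4 gives A4
A#3 gives E#4
C3 gives G3
Ab3 gives Eb4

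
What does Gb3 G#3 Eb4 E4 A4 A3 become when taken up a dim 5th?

Dbb4 D4 Bbb4 Bb4 Eb5 Eb4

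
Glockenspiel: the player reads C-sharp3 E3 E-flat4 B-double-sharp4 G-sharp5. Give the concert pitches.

The glockenspiel sounds a perfect fifteenth above written, so transpose each written note up a perfect fifteenth.
C#3 -> C#5
E3 -> E5
Eb4 -> Eb6
B##4 -> B##6
G#5 -> G#7

C#5 E5 Eb6 B##6 G#7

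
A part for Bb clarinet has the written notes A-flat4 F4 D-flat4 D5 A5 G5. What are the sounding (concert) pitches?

Gb4 Eb4 Cb4 C5 G5 F5

The Bb clarinet sounds a major second below written, so transpose each written note down a major second.
Ab4 becomes Gb4
F4 becomes Eb4
Db4 becomes Cb4
D5 becomes C5
A5 becomes G5
G5 becomes F5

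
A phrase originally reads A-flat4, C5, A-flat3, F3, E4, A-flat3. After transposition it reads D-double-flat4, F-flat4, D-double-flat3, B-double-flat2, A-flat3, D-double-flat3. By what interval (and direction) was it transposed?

down an augmented fifth

From Ab4 to Dbb4 is 5 letter names — a fifth of some quality.
Dbb4 to Ab4 is 8 semitones, which makes it an augmented fifth; the second version is lower, so the direction is down.
Checking another pair — Ab3 → Dbb3 — gives the same interval.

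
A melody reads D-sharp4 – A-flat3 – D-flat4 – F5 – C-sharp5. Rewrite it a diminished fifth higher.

A4 Ebb4 Abb4 Cb6 G5

A diminished fifth up from D#4 gives A4.
Ab3: a fifth up reaches E, and 6 semitones makes it Ebb4.
Db4: a fifth up reaches A, and 6 semitones makes it Abb4.
A diminished fifth up from F5 gives Cb6.
A diminished fifth up from C#5 gives G5.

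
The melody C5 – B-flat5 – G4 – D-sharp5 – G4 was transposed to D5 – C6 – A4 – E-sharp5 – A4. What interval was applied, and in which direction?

up a major second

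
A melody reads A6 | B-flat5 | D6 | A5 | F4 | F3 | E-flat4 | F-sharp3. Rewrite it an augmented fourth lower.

Eb6 Fb5 Ab5 Eb5 Cb4 Cb3 Bbb3 C3

A6: a fourth down reaches E, and 6 semitones makes it Eb6.
Bb5: a fourth down reaches F, and 6 semitones makes it Fb5.
D6: a fourth down reaches A, and 6 semitones makes it Ab5.
A5 down an augmented fourth is Eb5.
An augmented fourth down from F4 gives Cb4.
An augmented fourth down from F3 gives Cb3.
Eb4: a fourth down reaches B, and 6 semitones makes it Bbb3.
An augmented fourth down from F#3 gives C3.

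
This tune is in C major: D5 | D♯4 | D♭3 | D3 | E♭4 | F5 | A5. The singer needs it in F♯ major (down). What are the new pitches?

G#4 G##3 G2 G#2 A3 B4 D#5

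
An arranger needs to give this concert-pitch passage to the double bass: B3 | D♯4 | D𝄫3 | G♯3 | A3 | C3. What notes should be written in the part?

B4 D#5 Dbb4 G#4 A4 C4

The double bass sounds a perfect octave below written, so the written part must be a perfect octave above concert — transpose each note up.
B3 gives B4
D#4 gives D#5
Dbb3 gives Dbb4
G#3 gives G#4
A3 gives A4
C3 gives C4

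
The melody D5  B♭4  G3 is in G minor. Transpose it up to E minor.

B5 G5 E4

G minor to E minor up is a major sixth, so every note moves up by that interval.
D5 → B5
Bb4 → G5
G3 → E4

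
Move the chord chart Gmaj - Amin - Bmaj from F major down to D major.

F major down to D major is a minor third; each chord root moves by that interval while the quality stays the same.
Gmaj: root G down a minor third → E, giving Emaj.
Amin: root A down a minor third → F#, giving F#min.
Bmaj: root B down a minor third → G#, giving G#maj.

Emaj F#min G#maj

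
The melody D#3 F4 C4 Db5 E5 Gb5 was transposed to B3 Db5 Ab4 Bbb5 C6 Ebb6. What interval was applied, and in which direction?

Take the first pair: D#3 → B3. D to B spans 6 letter names, so the interval is some kind of sixth.
D#3 to B3 is 8 semitones, which makes it a minor sixth; the second version is higher, so the direction is up.
Checking another pair — Gb5 → Ebb6 — gives the same interval.

up a minor sixth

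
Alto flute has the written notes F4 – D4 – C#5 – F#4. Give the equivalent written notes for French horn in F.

First find concert pitch: the alto flute sounds a perfect fourth below written, so F4 D4 C#5 F#4 sounds C4 A3 G#4 C#4.
Then write for French horn in F: it sounds a perfect fifth below written, so the part must be a perfect fifth above concert.
C4 → G4
A3 → E4
G#4 → D#5
C#4 → G#4

G4 E4 D#5 G#4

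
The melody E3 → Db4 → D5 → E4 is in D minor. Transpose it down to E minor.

F#2 Eb3 E4 F#3

From D down to E is a minor seventh; apply that to each pitch.
E3 gives F#2
Db4 gives Eb3
D5 gives E4
E4 gives F#3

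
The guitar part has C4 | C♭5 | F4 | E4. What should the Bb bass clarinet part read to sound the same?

D4 Db5 G4 F#4

First find concert pitch: the guitar sounds a perfect octave below written, so C4 C♭5 F4 E4 sounds C3 Cb4 F3 E3.
Then write for Bb bass clarinet: it sounds a major ninth below written, so the part must be a major ninth above concert.
C3 → D4
Cb4 → Db5
F3 → G4
E3 → F#4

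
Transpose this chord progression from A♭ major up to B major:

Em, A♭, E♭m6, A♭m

F##m B F#m6 Bm

A♭ major up to B major is an augmented second; each chord root moves by that interval while the quality stays the same.
Em: root E up an augmented second → F##, giving F##m.
A♭: root A♭ up an augmented second → B, giving B.
E♭m6: root E♭ up an augmented second → F#, giving F#m6.
A♭m: root A♭ up an augmented second → B, giving Bm.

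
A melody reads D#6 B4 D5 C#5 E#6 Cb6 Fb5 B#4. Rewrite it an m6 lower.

F##5 D#4 F#4 E#4 G##5 Eb5 Ab4 D##4

D#6 to F##5
B4 to D#4
D5 to F#4
C#5 to E#4
E#6 to G##5
Cb6 to Eb5
Fb5 to Ab4
B#4 to D##4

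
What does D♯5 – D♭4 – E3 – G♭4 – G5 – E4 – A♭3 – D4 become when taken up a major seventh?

C##6 C5 D#4 F5 F#6 D#5 G4 C#5

D#5 up a major seventh is C##6.
Db4: a seventh up reaches C, and 11 semitones makes it C5.
E3: a seventh up reaches D, and 11 semitones makes it D#4.
Gb4: a seventh up reaches F, and 11 semitones makes it F5.
G5: a seventh up reaches F, and 11 semitones makes it F#6.
E4 up a major seventh is D#5.
Ab3 up a major seventh is G4.
D4 up a major seventh is C#5.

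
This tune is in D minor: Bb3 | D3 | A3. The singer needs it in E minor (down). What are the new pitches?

From D down to E is a minor seventh; apply that to each pitch.
Bb3 to C3
D3 to E2
A3 to B2

C3 E2 B2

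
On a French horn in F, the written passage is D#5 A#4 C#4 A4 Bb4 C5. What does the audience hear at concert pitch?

Written C4 on the French horn in F sounds as F3, a perfect fifth lower; apply that shift to every note.
D#5 to G#4
A#4 to D#4
C#4 to F#3
A4 to D4
Bb4 to Eb4
C5 to F4

G#4 D#4 F#3 D4 Eb4 F4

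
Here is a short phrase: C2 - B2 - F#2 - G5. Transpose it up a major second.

D2 C#3 G#2 A5

C2: a second up reaches D, and 2 semitones makes it D2.
B2: a second up reaches C, and 2 semitones makes it C#3.
F#2: a second up reaches G, and 2 semitones makes it G#2.
G5: a second up reaches A, and 2 semitones makes it A5.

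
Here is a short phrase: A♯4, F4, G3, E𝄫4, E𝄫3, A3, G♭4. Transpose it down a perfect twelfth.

A#4 to D#3
F4 to Bb2
G3 to C2
Ebb4 to Abb2
Ebb3 to Abb1
A3 to D2
Gb4 to Cb3

D#3 Bb2 C2 Abb2 Abb1 D2 Cb3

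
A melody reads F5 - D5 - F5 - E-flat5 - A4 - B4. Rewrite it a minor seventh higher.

F5: a seventh up reaches E, and 10 semitones makes it Eb6.
A minor seventh up from D5 gives C6.
A minor seventh up from F5 gives Eb6.
Eb5 up a minor seventh is Db6.
A4: a seventh up reaches G, and 10 semitones makes it G5.
A minor seventh up from B4 gives A5.

Eb6 C6 Eb6 Db6 G5 A5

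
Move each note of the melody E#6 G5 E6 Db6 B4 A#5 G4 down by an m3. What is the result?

C##6 E5 C#6 Bb5 G#4 F##5 E4

E#6 down a minor third is C##6.
G5: a third down reaches E, and 3 semitones makes it E5.
E6 down a minor third is C#6.
A minor third down from Db6 gives Bb5.
A minor third down from B4 gives G#4.
A#5: a third down reaches F, and 3 semitones makes it F##5.
G4: a third down reaches E, and 3 semitones makes it E4.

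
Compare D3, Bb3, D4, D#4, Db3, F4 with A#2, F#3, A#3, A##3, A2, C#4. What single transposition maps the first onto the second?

down a diminished fourth

Take the first pair: D3 → A#2. D to A spans 4 letter names, so the interval is some kind of fourth.
A#2 to D3 is 4 semitones, which makes it a diminished fourth; the second version is lower, so the direction is down.
Checking another pair — F4 → C#4 — gives the same interval.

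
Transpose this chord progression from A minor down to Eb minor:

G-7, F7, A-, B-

Db-7 Cb7 Eb- F-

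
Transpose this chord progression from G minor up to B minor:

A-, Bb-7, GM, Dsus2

G minor up to B minor is a major third; each chord root moves by that interval while the quality stays the same.
A-: root A up a major third → C#, giving C#-.
Bb-7: root Bb up a major third → D, giving D-7.
GM: root G up a major third → B, giving BM.
Dsus2: root D up a major third → F#, giving F#sus2.

C#- D-7 BM F#sus2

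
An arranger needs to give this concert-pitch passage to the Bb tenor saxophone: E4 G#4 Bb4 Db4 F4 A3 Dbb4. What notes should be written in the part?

F#5 A#5 C6 Eb5 G5 B4 Ebb5

Written C4 sounds as Bb2 on the Bb tenor saxophone, so concert pitches are written a major ninth up.
E4 becomes F#5
G#4 becomes A#5
Bb4 becomes C6
Db4 becomes Eb5
F4 becomes G5
A3 becomes B4
Dbb4 becomes Ebb5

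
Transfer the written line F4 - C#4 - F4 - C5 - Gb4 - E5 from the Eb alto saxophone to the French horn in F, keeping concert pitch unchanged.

Eb4 B3 Eb4 Bb4 Fb4 D5

First find concert pitch: the Eb alto saxophone sounds a major sixth below written, so F4 C#4 F4 C5 Gb4 E5 sounds Ab3 E3 Ab3 Eb4 Bbb3 G4.
Then write for French horn in F: it sounds a perfect fifth below written, so the part must be a perfect fifth above concert.
Ab3 → Eb4
E3 → B3
Ab3 → Eb4
Eb4 → Bb4
Bbb3 → Fb4
G4 → D5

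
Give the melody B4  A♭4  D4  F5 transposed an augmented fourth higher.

An augmented fourth up from B4 gives E#5.
Ab4 up an augmented fourth is D5.
An augmented fourth up from D4 gives G#4.
An augmented fourth up from F5 gives B5.

E#5 D5 G#4 B5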